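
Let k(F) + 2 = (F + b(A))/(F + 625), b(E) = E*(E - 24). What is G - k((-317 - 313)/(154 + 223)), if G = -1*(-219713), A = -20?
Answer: 10326319059/46999 ≈ 2.1971e+5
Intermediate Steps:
b(E) = E*(-24 + E)
k(F) = -2 + (880 + F)/(625 + F) (k(F) = -2 + (F - 20*(-24 - 20))/(F + 625) = -2 + (F - 20*(-44))/(625 + F) = -2 + (F + 880)/(625 + F) = -2 + (880 + F)/(625 + F))
G = 219713
G - k((-317 - 313)/(154 + 223)) = 219713 - (-370 - (-317 - 313)/(154 + 223))/(625 + (-317 - 313)/(154 + 223)) = 219713 - (-370 - (-630)/377)/(625 - 630/377) = 219713 - (-370 - (-630)/377)/(625 - 630*1/377) = 219713 - (-370 - 1*(-630/377))/(625 - 630/377) = 219713 - (-370 + 630/377)/234995/377 = 219713 - 377*(-138860)/(234995*377) = 219713 - 1*(-27772/46999) = 219713 + 27772/46999 = 10326319059/46999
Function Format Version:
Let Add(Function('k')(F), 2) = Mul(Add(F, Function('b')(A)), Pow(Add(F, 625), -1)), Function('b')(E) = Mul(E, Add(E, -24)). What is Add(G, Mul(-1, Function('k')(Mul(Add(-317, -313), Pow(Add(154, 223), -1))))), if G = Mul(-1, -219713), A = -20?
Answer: Rational(10326319059, 46999) ≈ 2.1971e+5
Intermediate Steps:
Function('b')(E) = Mul(E, Add(-24, E))
Function('k')(F) = Add(-2, Mul(Pow(Add(625, F), -1), Add(880, F))) (Function('k')(F) = Add(-2, Mul(Add(F, Mul(-20, Add(-24, -20))), Pow(Add(F, 625), -1))) = Add(-2, Mul(Add(F, Mul(-20, -44)), Pow(Add(625, F), -1))) = Add(-2, Mul(Add(F, 880), Pow(Add(625, F), -1))) = Add(-2, Mul(Add(880, F), Pow(Add(625, F), -1))) = Add(-2, Mul(Pow(Add(625, F), -1), Add(880, F))))
G = 219713
Add(G, Mul(-1, Function('k')(Mul(Add(-317, -313), Pow(Add(154, 223), -1))))) = Add(219713, Mul(-1, Mul(Pow(Add(625, Mul(Add(-317, -313), Pow(Add(154, 223), -1))), -1), Add(-370, Mul(-1, Mul(Add(-317, -313), Pow(Add(154, 223), -1))))))) = Add(219713, Mul(-1, Mul(Pow(Add(625, Mul(-630, Pow(377, -1))), -1), Add(-370, Mul(-1, Mul(-630, Pow(377, -1))))))) = Add(219713, Mul(-1, Mul(Pow(Add(625, Mul(-630, Rational(1, 377))), -1), Add(-370, Mul(-1, Mul(-630, Rational(1, 377))))))) = Add(219713, Mul(-1, Mul(Pow(Add(625, Rational(-630, 377)), -1), Add(-370, Mul(-1, Rational(-630, 377)))))) = Add(219713, Mul(-1, Mul(Pow(Rational(234995, 377), -1), Add(-370, Rational(630, 377))))) = Add(219713, Mul(-1, Mul(Rational(377, 234995), Rational(-138860, 377)))) = Add(219713, Mul(-1, Rational(-27772, 46999))) = Add(219713, Rational(27772, 46999)) = Rational(10326319059, 46999)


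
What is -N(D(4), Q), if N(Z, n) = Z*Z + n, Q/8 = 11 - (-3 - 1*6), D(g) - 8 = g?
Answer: -304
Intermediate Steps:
D(g) = 8 + g
Q = 160 (Q = 8*(11 - (-3 - 1*6)) = 8*(11 - (-3 - 6)) = 8*(11 - 1*(-9)) = 8*(11 + 9) = 8*20 = 160)
N(Z, n) = n + Z**2 (N(Z, n) = Z**2 + n = n + Z**2)
-N(D(4), Q) = -(160 + (8 + 4)**2) = -(160 + 12**2) = -(160 + 144) = -1*304 = -304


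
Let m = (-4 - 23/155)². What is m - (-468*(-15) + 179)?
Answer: -172542526/24025 ≈ -7181.8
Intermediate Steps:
m = 413449/24025 (m = (-4 - 23*1/155)² = (-4 - 23/155)² = (-643/155)² = 413449/24025 ≈ 17.209)
m - (-468*(-15) + 179) = 413449/24025 - (-468*(-15) + 179) = 413449/24025 - (-52*(-135) + 179) = 413449/24025 - (7020 + 179) = 413449/24025 - 1*7199 = 413449/24025 - 7199 = -172542526/24025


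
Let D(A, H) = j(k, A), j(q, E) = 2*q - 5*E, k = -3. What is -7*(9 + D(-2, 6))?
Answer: -91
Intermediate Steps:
j(q, E) = -5*E + 2*q
D(A, H) = -6 - 5*A (D(A, H) = -5*A + 2*(-3) = -5*A - 6 = -6 - 5*A)
-7*(9 + D(-2, 6)) = -7*(9 + (-6 - 5*(-2))) = -7*(9 + (-6 + 10)) = -7*(9 + 4) = -7*13 = -91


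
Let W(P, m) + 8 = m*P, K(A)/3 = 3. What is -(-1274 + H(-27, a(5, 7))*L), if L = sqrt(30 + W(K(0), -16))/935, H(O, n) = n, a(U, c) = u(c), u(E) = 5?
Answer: 1274 - I*sqrt(122)/187 ≈ 1274.0 - 0.059066*I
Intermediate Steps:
K(A) = 9 (K(A) = 3*3 = 9)
a(U, c) = 5
W(P, m) = -8 + P*m (W(P, m) = -8 + m*P = -8 + P*m)
L = I*sqrt(122)/935 (L = sqrt(30 + (-8 + 9*(-16)))/935 = sqrt(30 + (-8 - 144))*(1/935) = sqrt(30 - 152)*(1/935) = sqrt(-122)*(1/935) = (I*sqrt(122))*(1/935) = I*sqrt(122)/935 ≈ 0.011813*I)
-(-1274 + H(-27, a(5, 7))*L) = -(-1274 + 5*(I*sqrt(122)/935)) = -(-1274 + I*sqrt(122)/187) = 1274 - I*sqrt(122)/187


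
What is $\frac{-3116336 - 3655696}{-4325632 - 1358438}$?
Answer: $\frac{1128672}{947345} \approx 1.1914$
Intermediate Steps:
$\frac{-3116336 - 3655696}{-4325632 - 1358438} = - \frac{6772032}{-5684070} = \left(-6772032\right) \left(- \frac{1}{5684070}\right) = \frac{1128672}{947345}$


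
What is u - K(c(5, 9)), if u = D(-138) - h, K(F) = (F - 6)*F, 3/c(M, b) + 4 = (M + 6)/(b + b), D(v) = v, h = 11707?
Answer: -44097925/3721 ≈ -11851.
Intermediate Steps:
c(M, b) = 3/(-4 + (6 + M)/(2*b)) (c(M, b) = 3/(-4 + (M + 6)/(b + b)) = 3/(-4 + (6 + M)/((2*b))) = 3/(-4 + (6 + M)*(1/(2*b))) = 3/(-4 + (6 + M)/(2*b)))
K(F) = F*(-6 + F) (K(F) = (-6 + F)*F = F*(-6 + F))
u = -11845 (u = -138 - 1*11707 = -138 - 11707 = -11845)
u - K(c(5, 9)) = -11845 - 6*9/(6 + 5 - 8*9)*(-6 + 6*9/(6 + 5 - 8*9)) = -11845 - 6*9/(6 + 5 - 72)*(-6 + 6*9/(6 + 5 - 72)) = -11845 - 6*9/(-61)*(-6 + 6*9/(-61)) = -11845 - 6*9*(-1/61)*(-6 + 6*9*(-1/61)) = -11845 - (-54)*(-6 - 54/61)/61 = -11845 - (-54)*(-420)/(61*61) = -11845 - 1*22680/3721 = -11845 - 22680/3721 = -44097925/3721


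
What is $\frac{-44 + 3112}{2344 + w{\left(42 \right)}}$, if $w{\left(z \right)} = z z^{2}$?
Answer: $\frac{767}{19108} \approx 0.04014$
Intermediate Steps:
$w{\left(z \right)} = z^{3}$
$\frac{-44 + 3112}{2344 + w{\left(42 \right)}} = \frac{-44 + 3112}{2344 + 42^{3}} = \frac{3068}{2344 + 74088} = \frac{3068}{76432} = 3068 \cdot \frac{1}{76432} = \frac{767}{19108}$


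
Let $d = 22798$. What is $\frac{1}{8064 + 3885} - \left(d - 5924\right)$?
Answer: $- \frac{201627425}{11949} \approx -16874.0$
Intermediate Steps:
$\frac{1}{8064 + 3885} - \left(d - 5924\right) = \frac{1}{8064 + 3885} - \left(22798 - 5924\right) = \frac{1}{11949} - \left(22798 - 5924\right) = \frac{1}{11949} - 16874 = - \frac{201627425}{11949}$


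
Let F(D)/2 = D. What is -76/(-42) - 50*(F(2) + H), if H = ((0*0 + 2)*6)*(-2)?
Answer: 21038/21 ≈ 1001.8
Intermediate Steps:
F(D) = 2*D
H = -24 (H = ((0 + 2)*6)*(-2) = (2*6)*(-2) = 12*(-2) = -24)
-76/(-42) - 50*(F(2) + H) = -76/(-42) - 50*(2*2 - 24) = -76*(-1/42) - 50*(4 - 24) = 38/21 - 50*(-20) = 38/21 - 25*(-40) = 38/21 + 1000 = 21038/21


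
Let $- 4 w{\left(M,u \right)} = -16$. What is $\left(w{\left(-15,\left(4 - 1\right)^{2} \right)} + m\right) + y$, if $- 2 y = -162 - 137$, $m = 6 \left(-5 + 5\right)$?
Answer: $\frac{307}{2} \approx 153.5$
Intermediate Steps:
$w{\left(M,u \right)} = 4$ ($w{\left(M,u \right)} = \left(- \frac{1}{4}\right) \left(-16\right) = 4$)
$m = 0$ ($m = 6 \cdot 0 = 0$)
$y = \frac{299}{2}$ ($y = - \frac{-162 - 137}{2} = \left(- \frac{1}{2}\right) \left(-299\right) = \frac{299}{2} \approx 149.5$)
$\left(w{\left(-15,\left(4 - 1\right)^{2} \right)} + m\right) + y = \left(4 + 0\right) + \frac{299}{2} = 4 + \frac{299}{2} = \frac{307}{2}$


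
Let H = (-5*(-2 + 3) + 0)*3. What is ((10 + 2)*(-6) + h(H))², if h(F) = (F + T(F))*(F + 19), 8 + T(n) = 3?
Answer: 23104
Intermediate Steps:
T(n) = -5 (T(n) = -8 + 3 = -5)
H = -15 (H = (-5*1 + 0)*3 = (-5 + 0)*3 = -5*3 = -15)
h(F) = (-5 + F)*(19 + F) (h(F) = (F - 5)*(F + 19) = (-5 + F)*(19 + F))
((10 + 2)*(-6) + h(H))² = ((10 + 2)*(-6) + (-95 + (-15)² + 14*(-15)))² = (12*(-6) + (-95 + 225 - 210))² = (-72 - 80)² = (-152)² = 23104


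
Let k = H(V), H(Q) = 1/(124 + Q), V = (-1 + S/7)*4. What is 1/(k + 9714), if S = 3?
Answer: 852/8276335 ≈ 0.00010294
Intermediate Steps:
V = -16/7 (V = (-1 + 3/7)*4 = -4/7*4 = -16/7 ≈ -2.2857)
k = 7/852 (k = 1/(124 - 16/7) = 1/(852/7) = 7/852 ≈ 0.0082160)
1/(k + 9714) = 1/(7/852 + 9714) = 1/(8276335/852) = 852/8276335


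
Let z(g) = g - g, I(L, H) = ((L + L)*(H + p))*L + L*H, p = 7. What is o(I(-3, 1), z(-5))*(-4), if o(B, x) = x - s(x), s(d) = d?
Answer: 0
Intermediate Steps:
I(L, H) = H*L + 2*L²*(7 + H) (I(L, H) = ((L + L)*(H + 7))*L + L*H = ((2*L)*(7 + H))*L + H*L = (2*L*(7 + H))*L + H*L = 2*L²*(7 + H) + H*L = H*L + 2*L²*(7 + H))
z(g) = 0
o(B, x) = 0 (o(B, x) = x - x = 0)
o(I(-3, 1), z(-5))*(-4) = 0*(-4) = 0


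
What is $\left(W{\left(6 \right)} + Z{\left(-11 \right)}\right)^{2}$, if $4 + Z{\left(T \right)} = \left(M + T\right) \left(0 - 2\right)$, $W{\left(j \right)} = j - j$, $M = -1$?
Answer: $400$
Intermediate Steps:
$W{\left(j \right)} = 0$
$Z{\left(T \right)} = -2 - 2 T$ ($Z{\left(T \right)} = -4 + \left(-1 + T\right) \left(0 - 2\right) = -4 + \left(-1 + T\right) \left(-2\right) = -4 - \left(-2 + 2 T\right) = -2 - 2 T$)
$\left(W{\left(6 \right)} + Z{\left(-11 \right)}\right)^{2} = \left(0 - -20\right)^{2} = \left(0 + \left(-2 + 22\right)\right)^{2} = \left(0 + 20\right)^{2} = 20^{2} = 400$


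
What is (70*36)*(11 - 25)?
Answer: -35280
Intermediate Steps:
(70*36)*(11 - 25) = 2520*(-14) = -35280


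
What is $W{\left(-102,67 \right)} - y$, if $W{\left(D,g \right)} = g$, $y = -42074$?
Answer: $42141$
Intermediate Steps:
$W{\left(-102,67 \right)} - y = 67 - -42074 = 67 + 42074 = 42141$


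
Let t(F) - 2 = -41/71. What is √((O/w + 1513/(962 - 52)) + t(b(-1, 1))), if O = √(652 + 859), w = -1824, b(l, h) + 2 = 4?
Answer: √(669497004277920 - 118971884850*√1511)/14731080 ≈ 1.7504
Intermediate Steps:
b(l, h) = 2 (b(l, h) = -2 + 4 = 2)
O = √1511 ≈ 38.872
t(F) = 101/71 (t(F) = 2 - 41/71 = 101/71)
√((O/w + 1513/(962 - 52)) + t(b(-1, 1))) = √((√1511/(-1824) + 1513/(962 - 52)) + 101/71) = √((√1511*(-1/1824) + 1513/910) + 101/71) = √((-√1511/1824 + 1513*(1/910)) + 101/71) = √((-√1511/1824 + 1513/910) + 101/71) = √((1513/910 - √1511/1824) + 101/71) = √(199333/64610 - √1511/1824)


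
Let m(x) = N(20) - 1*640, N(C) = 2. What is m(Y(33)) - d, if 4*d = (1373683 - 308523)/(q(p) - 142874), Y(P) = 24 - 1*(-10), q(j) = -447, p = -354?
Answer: -91172508/143321 ≈ -636.14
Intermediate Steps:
Y(P) = 34 (Y(P) = 24 + 10 = 34)
m(x) = -638 (m(x) = 2 - 1*640 = 2 - 640 = -638)
d = -266290/143321 (d = ((1373683 - 308523)/(-447 - 142874))/4 = (1065160/(-143321))/4 = (1065160*(-1/143321))/4 = (¼)*(-1065160/143321) = -266290/143321 ≈ -1.8580)
m(Y(33)) - d = -638 - 1*(-266290/143321) = -638 + 266290/143321 = -91172508/143321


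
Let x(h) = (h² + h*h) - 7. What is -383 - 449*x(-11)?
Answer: -105898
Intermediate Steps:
x(h) = -7 + 2*h² (x(h) = (h² + h²) - 7 = 2*h² - 7 = -7 + 2*h²)
-383 - 449*x(-11) = -383 - 449*(-7 + 2*(-11)²) = -383 - 449*(-7 + 2*121) = -383 - 449*(-7 + 242) = -383 - 449*235 = -383 - 105515 = -105898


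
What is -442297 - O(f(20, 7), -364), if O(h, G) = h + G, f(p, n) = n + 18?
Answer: -441958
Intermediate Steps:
f(p, n) = 18 + n
O(h, G) = G + h
-442297 - O(f(20, 7), -364) = -442297 - (-364 + (18 + 7)) = -442297 - (-364 + 25) = -442297 - 1*(-339) = -442297 + 339 = -441958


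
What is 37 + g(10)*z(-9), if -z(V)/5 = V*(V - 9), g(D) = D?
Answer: -8063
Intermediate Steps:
z(V) = -5*V*(-9 + V) (z(V) = -5*V*(V - 9) = -5*V*(-9 + V))
37 + g(10)*z(-9) = 37 + 10*(5*(-9)*(9 - 1*(-9))) = 37 + 10*(5*(-9)*(9 + 9)) = 37 + 10*(5*(-9)*18) = 37 + 10*(-810) = 37 - 8100 = -8063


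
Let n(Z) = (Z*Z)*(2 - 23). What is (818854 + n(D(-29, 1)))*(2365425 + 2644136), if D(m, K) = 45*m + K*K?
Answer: -174782992161802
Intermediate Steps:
D(m, K) = K² + 45*m (D(m, K) = 45*m + K² = K² + 45*m)
n(Z) = -21*Z² (n(Z) = Z²*(-21) = -21*Z²)
(818854 + n(D(-29, 1)))*(2365425 + 2644136) = (818854 - 21*(1² + 45*(-29))²)*(2365425 + 2644136) = (818854 - 21*(1 - 1305)²)*5009561 = (818854 - 21*(-1304)²)*5009561 = (818854 - 21*1700416)*5009561 = (818854 - 35708736)*5009561 = -34889882*5009561 = -174782992161802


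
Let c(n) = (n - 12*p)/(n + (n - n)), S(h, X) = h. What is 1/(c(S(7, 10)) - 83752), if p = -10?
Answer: -7/586137 ≈ -1.1943e-5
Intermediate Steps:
c(n) = (120 + n)/n (c(n) = (n - 12*(-10))/(n + (n - n)) = (n + 120)/(n + 0) = (120 + n)/n)
1/(c(S(7, 10)) - 83752) = 1/((120 + 7)/7 - 83752) = 1/((1/7)*127 - 83752) = 1/(127/7 - 83752) = 1/(-586137/7) = -7/586137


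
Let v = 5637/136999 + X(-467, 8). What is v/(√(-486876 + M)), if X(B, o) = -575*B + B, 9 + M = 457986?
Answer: -36723683579*I*√19/101516259 ≈ -1576.8*I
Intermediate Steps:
M = 457977 (M = -9 + 457986 = 457977)
X(B, o) = -574*B
v = 36723683579/136999 (v = 5637/136999 - 574*(-467) = 5637*(1/136999) + 268058 = 5637/136999 + 268058 = 36723683579/136999 ≈ 2.6806e+5)
v/(√(-486876 + M)) = 36723683579/(136999*(√(-486876 + 457977))) = 36723683579/(136999*(√(-28899))) = 36723683579/(136999*((39*I*√19))) = 36723683579*(-I*√19/741)/136999 = -36723683579*I*√19/101516259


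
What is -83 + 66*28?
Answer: 1765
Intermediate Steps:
-83 + 66*28 = -83 + 1848 = 1765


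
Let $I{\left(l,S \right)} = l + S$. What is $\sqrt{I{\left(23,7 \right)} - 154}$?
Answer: $2 i \sqrt{31} \approx 11.136 i$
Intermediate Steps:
$I{\left(l,S \right)} = S + l$
$\sqrt{I{\left(23,7 \right)} - 154} = \sqrt{\left(7 + 23\right) - 154} = \sqrt{30 - 154} = \sqrt{-124} = 2 i \sqrt{31}$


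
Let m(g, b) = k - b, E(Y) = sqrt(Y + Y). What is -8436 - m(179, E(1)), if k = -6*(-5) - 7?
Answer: -8459 + sqrt(2) ≈ -8457.6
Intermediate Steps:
k = 23 (k = 30 - 7 = 23)
E(Y) = sqrt(2)*sqrt(Y) (E(Y) = sqrt(2*Y) = sqrt(2)*sqrt(Y))
m(g, b) = 23 - b
-8436 - m(179, E(1)) = -8436 - (23 - sqrt(2)*sqrt(1)) = -8436 - (23 - sqrt(2)) = -8436 + (-23 + sqrt(2)) = -8459 + sqrt(2)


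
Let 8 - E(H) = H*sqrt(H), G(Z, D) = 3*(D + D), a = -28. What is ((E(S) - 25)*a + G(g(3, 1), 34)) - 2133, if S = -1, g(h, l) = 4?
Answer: -1453 - 28*I ≈ -1453.0 - 28.0*I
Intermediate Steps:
G(Z, D) = 6*D (G(Z, D) = 3*(2*D) = 6*D)
E(H) = 8 - H**(3/2) (E(H) = 8 - H*sqrt(H) = 8 - H**(3/2))
((E(S) - 25)*a + G(g(3, 1), 34)) - 2133 = (((8 - (-1)**(3/2)) - 25)*(-28) + 6*34) - 2133 = (((8 - (-1)*I) - 25)*(-28) + 204) - 2133 = (((8 + I) - 25)*(-28) + 204) - 2133 = ((-17 + I)*(-28) + 204) - 2133 = ((476 - 28*I) + 204) - 2133 = (680 - 28*I) - 2133 = -1453 - 28*I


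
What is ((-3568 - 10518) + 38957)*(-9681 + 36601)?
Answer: 669527320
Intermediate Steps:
((-3568 - 10518) + 38957)*(-9681 + 36601) = (-14086 + 38957)*26920 = 24871*26920 = 669527320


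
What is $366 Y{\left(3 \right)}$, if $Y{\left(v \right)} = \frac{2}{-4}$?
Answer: $-183$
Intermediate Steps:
$Y{\left(v \right)} = - \frac{1}{2}$ ($Y{\left(v \right)} = 2 \left(- \frac{1}{4}\right) = - \frac{1}{2}$)
$366 Y{\left(3 \right)} = 366 \left(- \frac{1}{2}\right) = -183$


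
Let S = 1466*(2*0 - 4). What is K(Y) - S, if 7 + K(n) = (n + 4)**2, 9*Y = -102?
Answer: 53197/9 ≈ 5910.8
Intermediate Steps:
Y = -34/3 (Y = (1/9)*(-102) = -34/3 ≈ -11.333)
K(n) = -7 + (4 + n)**2 (K(n) = -7 + (n + 4)**2 = -7 + (4 + n)**2)
S = -5864 (S = 1466*(0 - 4) = 1466*(-4) = -5864)
K(Y) - S = (-7 + (4 - 34/3)**2) - 1*(-5864) = (-7 + (-22/3)**2) + 5864 = (-7 + 484/9) + 5864 = 421/9 + 5864 = 53197/9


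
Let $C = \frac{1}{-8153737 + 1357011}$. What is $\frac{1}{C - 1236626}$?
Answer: $- \frac{6796726}{8405008086477} \approx -8.0865 \cdot 10^{-7}$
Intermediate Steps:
$C = - \frac{1}{6796726}$ ($C = \frac{1}{-6796726} = - \frac{1}{6796726} \approx -1.4713 \cdot 10^{-7}$)
$\frac{1}{C - 1236626} = \frac{1}{- \frac{1}{6796726} - 1236626} = \frac{1}{- \frac{8405008086477}{6796726}} = - \frac{6796726}{8405008086477}$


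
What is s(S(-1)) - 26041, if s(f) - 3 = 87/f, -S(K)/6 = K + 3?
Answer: -104181/4 ≈ -26045.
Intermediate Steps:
S(K) = -18 - 6*K (S(K) = -6*(K + 3) = -6*(3 + K) = -18 - 6*K)
s(f) = 3 + 87/f
s(S(-1)) - 26041 = (3 + 87/(-18 - 6*(-1))) - 26041 = (3 + 87/(-18 + 6)) - 26041 = (3 + 87/(-12)) - 26041 = (3 + 87*(-1/12)) - 26041 = (3 - 29/4) - 26041 = -17/4 - 26041 = -104181/4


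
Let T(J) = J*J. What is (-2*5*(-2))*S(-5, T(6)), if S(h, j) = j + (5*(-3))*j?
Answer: -10080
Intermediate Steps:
T(J) = J**2
S(h, j) = -14*j (S(h, j) = j - 15*j = -14*j)
(-2*5*(-2))*S(-5, T(6)) = (-2*5*(-2))*(-14*6**2) = (-10*(-2))*(-14*36) = 20*(-504) = -10080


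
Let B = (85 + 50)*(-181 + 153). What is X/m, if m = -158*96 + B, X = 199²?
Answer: -39601/18948 ≈ -2.0900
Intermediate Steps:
X = 39601
B = -3780 (B = 135*(-28) = -3780)
m = -18948 (m = -158*96 - 3780 = -15168 - 3780 = -18948)
X/m = 39601/(-18948) = 39601*(-1/18948) = -39601/18948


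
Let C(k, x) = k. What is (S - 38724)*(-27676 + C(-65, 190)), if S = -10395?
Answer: 1362610179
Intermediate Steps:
(S - 38724)*(-27676 + C(-65, 190)) = (-10395 - 38724)*(-27676 - 65) = -49119*(-27741) = 1362610179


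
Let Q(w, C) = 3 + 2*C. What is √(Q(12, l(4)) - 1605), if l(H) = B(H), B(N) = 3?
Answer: 2*I*√399 ≈ 39.95*I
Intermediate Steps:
l(H) = 3
√(Q(12, l(4)) - 1605) = √((3 + 2*3) - 1605) = √((3 + 6) - 1605) = √(9 - 1605) = √(-1596) = 2*I*√399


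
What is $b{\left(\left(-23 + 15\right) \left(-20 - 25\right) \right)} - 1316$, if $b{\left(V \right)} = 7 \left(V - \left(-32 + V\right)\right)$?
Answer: $-1092$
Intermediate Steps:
$b{\left(V \right)} = 224$ ($b{\left(V \right)} = 7 \cdot 32 = 224$)
$b{\left(\left(-23 + 15\right) \left(-20 - 25\right) \right)} - 1316 = 224 - 1316 = -1092$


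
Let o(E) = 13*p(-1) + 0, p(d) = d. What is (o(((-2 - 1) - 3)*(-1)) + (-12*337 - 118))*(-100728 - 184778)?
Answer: 1191987550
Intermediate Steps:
o(E) = -13 (o(E) = 13*(-1) + 0 = -13 + 0 = -13)
(o(((-2 - 1) - 3)*(-1)) + (-12*337 - 118))*(-100728 - 184778) = (-13 + (-12*337 - 118))*(-100728 - 184778) = (-13 + (-4044 - 118))*(-285506) = (-13 - 4162)*(-285506) = -4175*(-285506) = 1191987550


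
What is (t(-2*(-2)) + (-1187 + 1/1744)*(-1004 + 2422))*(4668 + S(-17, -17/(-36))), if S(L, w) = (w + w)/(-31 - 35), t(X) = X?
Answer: -8139320492761685/1035936 ≈ -7.8570e+9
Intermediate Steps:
S(L, w) = -w/33 (S(L, w) = (2*w)/(-66) = (2*w)*(-1/66) = -w/33)
(t(-2*(-2)) + (-1187 + 1/1744)*(-1004 + 2422))*(4668 + S(-17, -17/(-36))) = (-2*(-2) + (-1187 + 1/1744)*(-1004 + 2422))*(4668 - (-17)/(33*(-36))) = (4 + (-1187 + 1/1744)*1418)*(4668 - (-17)*(-1)/(33*36)) = (4 - 2070127/1744*1418)*(4668 - 1/33*17/36) = (4 - 1467720043/872)*(4668 - 17/1188) = -1467716555/872*5545567/1188 = -8139320492761685/1035936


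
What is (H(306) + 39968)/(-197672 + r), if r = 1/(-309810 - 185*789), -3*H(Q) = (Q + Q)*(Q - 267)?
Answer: -14590269300/90093955801 ≈ -0.16195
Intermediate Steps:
H(Q) = -2*Q*(-267 + Q)/3 (H(Q) = -(Q + Q)*(Q - 267)/3 = -2*Q*(-267 + Q)/3)
r = -1/455775 (r = 1/(-309810 - 145965) = 1/(-455775) = -1/455775 ≈ -2.1941e-6)
(H(306) + 39968)/(-197672 + r) = ((⅔)*306*(267 - 1*306) + 39968)/(-197672 - 1/455775) = ((⅔)*306*(267 - 306) + 39968)/(-90093955801/455775) = ((⅔)*306*(-39) + 39968)*(-455775/90093955801) = (-7956 + 39968)*(-455775/90093955801) = 32012*(-455775/90093955801) = -14590269300/90093955801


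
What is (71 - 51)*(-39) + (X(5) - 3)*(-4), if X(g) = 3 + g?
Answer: -800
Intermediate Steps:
(71 - 51)*(-39) + (X(5) - 3)*(-4) = (71 - 51)*(-39) + ((3 + 5) - 3)*(-4) = 20*(-39) + (8 - 3)*(-4) = -780 + 5*(-4) = -780 - 20 = -800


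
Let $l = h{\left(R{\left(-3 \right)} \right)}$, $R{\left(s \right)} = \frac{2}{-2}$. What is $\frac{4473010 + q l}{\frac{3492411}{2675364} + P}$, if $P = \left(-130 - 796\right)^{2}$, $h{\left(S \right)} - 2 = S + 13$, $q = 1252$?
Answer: $\frac{4004607901944}{764687971225} \approx 5.2369$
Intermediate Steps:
$R{\left(s \right)} = -1$ ($R{\left(s \right)} = 2 \left(- \frac{1}{2}\right) = -1$)
$h{\left(S \right)} = 15 + S$ ($h{\left(S \right)} = 2 + \left(S + 13\right) = 2 + \left(13 + S\right) = 15 + S$)
$P = 857476$ ($P = \left(-926\right)^{2} = 857476$)
$l = 14$ ($l = 15 - 1 = 14$)
$\frac{4473010 + q l}{\frac{3492411}{2675364} + P} = \frac{4473010 + 1252 \cdot 14}{\frac{3492411}{2675364} + 857476} = \frac{4473010 + 17528}{3492411 \cdot \frac{1}{2675364} + 857476} = \frac{4490538}{\frac{1164137}{891788} + 857476} = \frac{4490538}{\frac{764687971225}{891788}} = 4490538 \cdot \frac{891788}{764687971225} = \frac{4004607901944}{764687971225}$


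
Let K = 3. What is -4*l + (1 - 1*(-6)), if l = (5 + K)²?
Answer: -249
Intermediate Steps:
l = 64 (l = (5 + 3)² = 8² = 64)
-4*l + (1 - 1*(-6)) = -4*64 + (1 - 1*(-6)) = -256 + (1 + 6) = -256 + 7 = -249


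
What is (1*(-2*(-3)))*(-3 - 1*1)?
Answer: -24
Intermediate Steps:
(1*(-2*(-3)))*(-3 - 1*1) = (1*6)*(-3 - 1) = 6*(-4) = -24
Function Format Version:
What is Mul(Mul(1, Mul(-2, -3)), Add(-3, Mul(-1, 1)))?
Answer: -24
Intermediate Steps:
Mul(Mul(1, Mul(-2, -3)), Add(-3, Mul(-1, 1))) = Mul(Mul(1, 6), Add(-3, -1)) = Mul(6, -4) = -24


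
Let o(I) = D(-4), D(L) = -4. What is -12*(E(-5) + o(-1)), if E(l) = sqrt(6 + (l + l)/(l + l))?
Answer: 48 - 12*sqrt(7) ≈ 16.251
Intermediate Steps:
E(l) = sqrt(7) (E(l) = sqrt(6 + (2*l)/((2*l))) = sqrt(6 + (2*l)*(1/(2*l))) = sqrt(6 + 1) = sqrt(7))
o(I) = -4
-12*(E(-5) + o(-1)) = -12*(sqrt(7) - 4) = -12*(-4 + sqrt(7)) = 48 - 12*sqrt(7)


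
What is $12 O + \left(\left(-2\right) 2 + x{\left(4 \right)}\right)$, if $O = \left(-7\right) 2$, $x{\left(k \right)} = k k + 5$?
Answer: $-151$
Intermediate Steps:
$x{\left(k \right)} = 5 + k^{2}$ ($x{\left(k \right)} = k^{2} + 5 = 5 + k^{2}$)
$O = -14$
$12 O + \left(\left(-2\right) 2 + x{\left(4 \right)}\right) = 12 \left(-14\right) + \left(\left(-2\right) 2 + \left(5 + 4^{2}\right)\right) = -168 + \left(-4 + \left(5 + 16\right)\right) = -168 + \left(-4 + 21\right) = -168 + 17 = -151$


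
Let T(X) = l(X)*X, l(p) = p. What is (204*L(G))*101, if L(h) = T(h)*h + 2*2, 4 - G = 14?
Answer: -20521584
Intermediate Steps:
G = -10 (G = 4 - 1*14 = 4 - 14 = -10)
T(X) = X**2 (T(X) = X*X = X**2)
L(h) = 4 + h**3 (L(h) = h**2*h + 2*2 = h**3 + 4 = 4 + h**3)
(204*L(G))*101 = (204*(4 + (-10)**3))*101 = (204*(4 - 1000))*101 = (204*(-996))*101 = -203184*101 = -20521584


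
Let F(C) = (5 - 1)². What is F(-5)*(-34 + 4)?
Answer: -480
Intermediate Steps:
F(C) = 16 (F(C) = 4² = 16)
F(-5)*(-34 + 4) = 16*(-34 + 4) = 16*(-30) = -480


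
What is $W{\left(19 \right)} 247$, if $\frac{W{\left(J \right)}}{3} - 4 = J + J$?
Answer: $31122$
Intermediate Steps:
$W{\left(J \right)} = 12 + 6 J$ ($W{\left(J \right)} = 12 + 3 \left(J + J\right) = 12 + 3 \cdot 2 J = 12 + 6 J$)
$W{\left(19 \right)} 247 = \left(12 + 6 \cdot 19\right) 247 = \left(12 + 114\right) 247 = 126 \cdot 247 = 31122$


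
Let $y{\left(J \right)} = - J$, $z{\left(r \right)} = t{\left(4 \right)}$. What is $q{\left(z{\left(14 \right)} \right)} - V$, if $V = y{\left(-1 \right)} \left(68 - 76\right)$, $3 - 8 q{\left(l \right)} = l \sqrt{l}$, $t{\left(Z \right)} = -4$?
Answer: $\frac{67}{8} + i \approx 8.375 + 1.0 i$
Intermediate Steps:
$z{\left(r \right)} = -4$
$q{\left(l \right)} = \frac{3}{8} - \frac{l^{\frac{3}{2}}}{8}$ ($q{\left(l \right)} = \frac{3}{8} - \frac{l \sqrt{l}}{8} = \frac{3}{8} - \frac{l^{\frac{3}{2}}}{8}$)
$V = -8$ ($V = \left(-1\right) \left(-1\right) \left(68 - 76\right) = 1 \left(-8\right) = -8$)
$q{\left(z{\left(14 \right)} \right)} - V = \left(\frac{3}{8} - \frac{\left(-4\right)^{\frac{3}{2}}}{8}\right) - -8 = \left(\frac{3}{8} - \frac{\left(-8\right) i}{8}\right) + 8 = \left(\frac{3}{8} + i\right) + 8 = \frac{67}{8} + i$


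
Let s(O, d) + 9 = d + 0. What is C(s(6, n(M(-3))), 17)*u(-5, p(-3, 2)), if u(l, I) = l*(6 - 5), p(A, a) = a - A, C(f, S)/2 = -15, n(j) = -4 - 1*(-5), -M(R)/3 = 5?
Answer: 150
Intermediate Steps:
M(R) = -15 (M(R) = -3*5 = -15)
n(j) = 1 (n(j) = -4 + 5 = 1)
s(O, d) = -9 + d (s(O, d) = -9 + (d + 0) = -9 + d)
C(f, S) = -30 (C(f, S) = 2*(-15) = -30)
u(l, I) = l (u(l, I) = l*1 = l)
C(s(6, n(M(-3))), 17)*u(-5, p(-3, 2)) = -30*(-5) = 150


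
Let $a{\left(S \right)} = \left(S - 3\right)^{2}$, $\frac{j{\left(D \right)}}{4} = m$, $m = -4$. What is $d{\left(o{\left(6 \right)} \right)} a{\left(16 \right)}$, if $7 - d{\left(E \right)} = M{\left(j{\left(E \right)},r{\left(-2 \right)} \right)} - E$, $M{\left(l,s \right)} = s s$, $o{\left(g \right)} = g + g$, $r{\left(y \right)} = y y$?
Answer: $507$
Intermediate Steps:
$j{\left(D \right)} = -16$ ($j{\left(D \right)} = 4 \left(-4\right) = -16$)
$r{\left(y \right)} = y^{2}$
$o{\left(g \right)} = 2 g$
$a{\left(S \right)} = \left(-3 + S\right)^{2}$
$M{\left(l,s \right)} = s^{2}$
$d{\left(E \right)} = -9 + E$ ($d{\left(E \right)} = 7 - \left(\left(\left(-2\right)^{2}\right)^{2} - E\right) = 7 - \left(4^{2} - E\right) = 7 - \left(16 - E\right) = 7 + \left(-16 + E\right) = -9 + E$)
$d{\left(o{\left(6 \right)} \right)} a{\left(16 \right)} = \left(-9 + 2 \cdot 6\right) \left(-3 + 16\right)^{2} = \left(-9 + 12\right) 13^{2} = 3 \cdot 169 = 507$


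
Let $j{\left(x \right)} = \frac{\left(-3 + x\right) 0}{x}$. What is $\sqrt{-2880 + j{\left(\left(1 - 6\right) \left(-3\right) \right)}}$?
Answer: $24 i \sqrt{5} \approx 53.666 i$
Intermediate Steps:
$j{\left(x \right)} = 0$ ($j{\left(x \right)} = \frac{0}{x} = 0$)
$\sqrt{-2880 + j{\left(\left(1 - 6\right) \left(-3\right) \right)}} = \sqrt{-2880 + 0} = \sqrt{-2880} = 24 i \sqrt{5}$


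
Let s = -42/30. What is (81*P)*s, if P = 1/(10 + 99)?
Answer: -567/545 ≈ -1.0404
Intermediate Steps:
s = -7/5 (s = -42*1/30 = -7/5 ≈ -1.4000)
P = 1/109 ≈ 0.0091743
(81*P)*s = (81*(1/109))*(-7/5) = (81/109)*(-7/5) = -567/545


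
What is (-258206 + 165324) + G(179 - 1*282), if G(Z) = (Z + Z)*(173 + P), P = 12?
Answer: -130992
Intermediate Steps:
G(Z) = 370*Z (G(Z) = (Z + Z)*(173 + 12) = (2*Z)*185 = 370*Z)
(-258206 + 165324) + G(179 - 1*282) = (-258206 + 165324) + 370*(179 - 1*282) = -92882 + 370*(179 - 282) = -92882 + 370*(-103) = -92882 - 38110 = -130992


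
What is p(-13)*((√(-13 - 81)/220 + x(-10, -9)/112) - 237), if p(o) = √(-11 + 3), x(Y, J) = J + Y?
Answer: I*√2*(-1460965 + 28*I*√94)/3080 ≈ -0.12465 - 670.82*I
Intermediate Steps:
p(o) = 2*I*√2 (p(o) = √(-8) = 2*I*√2)
p(-13)*((√(-13 - 81)/220 + x(-10, -9)/112) - 237) = (2*I*√2)*((√(-13 - 81)/220 + (-9 - 10)/112) - 237) = (2*I*√2)*((√(-94)*(1/220) - 19*1/112) - 237) = (2*I*√2)*(((I*√94)*(1/220) - 19/112) - 237) = (2*I*√2)*((I*√94/220 - 19/112) - 237) = (2*I*√2)*((-19/112 + I*√94/220) - 237) = (2*I*√2)*(-26563/112 + I*√94/220) = 2*I*√2*(-26563/112 + I*√94/220)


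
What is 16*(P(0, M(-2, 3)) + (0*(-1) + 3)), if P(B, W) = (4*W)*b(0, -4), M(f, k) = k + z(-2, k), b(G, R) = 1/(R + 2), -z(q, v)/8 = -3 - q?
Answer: -304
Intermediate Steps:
z(q, v) = 24 + 8*q (z(q, v) = -8*(-3 - q) = 24 + 8*q)
b(G, R) = 1/(2 + R)
M(f, k) = 8 + k (M(f, k) = k + (24 + 8*(-2)) = k + (24 - 16) = k + 8 = 8 + k)
P(B, W) = -2*W (P(B, W) = (4*W)/(2 - 4) = (4*W)/(-2) = (4*W)*(-1/2) = -2*W)
16*(P(0, M(-2, 3)) + (0*(-1) + 3)) = 16*(-2*(8 + 3) + (0*(-1) + 3)) = 16*(-2*11 + (0 + 3)) = 16*(-22 + 3) = 16*(-19) = -304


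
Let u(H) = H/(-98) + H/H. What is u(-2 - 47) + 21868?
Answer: 43739/2 ≈ 21870.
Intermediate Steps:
u(H) = 1 - H/98 (u(H) = H*(-1/98) + 1 = -H/98 + 1 = 1 - H/98)
u(-2 - 47) + 21868 = (1 - (-2 - 47)/98) + 21868 = (1 - 1/98*(-49)) + 21868 = (1 + ½) + 21868 = 3/2 + 21868 = 43739/2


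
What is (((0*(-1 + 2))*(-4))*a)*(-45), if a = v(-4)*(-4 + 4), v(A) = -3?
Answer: 0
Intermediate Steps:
a = 0 (a = -3*(-4 + 4) = -3*0 = 0)
(((0*(-1 + 2))*(-4))*a)*(-45) = (((0*(-1 + 2))*(-4))*0)*(-45) = (((0*1)*(-4))*0)*(-45) = ((0*(-4))*0)*(-45) = (0*0)*(-45) = 0*(-45) = 0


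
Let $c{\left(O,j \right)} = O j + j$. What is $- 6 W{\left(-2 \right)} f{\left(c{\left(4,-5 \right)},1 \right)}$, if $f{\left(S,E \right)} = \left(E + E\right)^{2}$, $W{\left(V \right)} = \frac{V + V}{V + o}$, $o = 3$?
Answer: $96$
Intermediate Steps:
$c{\left(O,j \right)} = j + O j$
$W{\left(V \right)} = \frac{2 V}{3 + V}$ ($W{\left(V \right)} = \frac{V + V}{V + 3} = \frac{2 V}{3 + V}$)
$f{\left(S,E \right)} = 4 E^{2}$ ($f{\left(S,E \right)} = \left(2 E\right)^{2} = 4 E^{2}$)
$- 6 W{\left(-2 \right)} f{\left(c{\left(4,-5 \right)},1 \right)} = - 6 \cdot 2 \left(-2\right) \frac{1}{3 - 2} \cdot 4 \cdot 1^{2} = - 6 \cdot 2 \left(-2\right) 1^{-1} \cdot 4 \cdot 1 = - 6 \cdot 2 \left(-2\right) 1 \cdot 4 = \left(-6\right) \left(-4\right) 4 = 24 \cdot 4 = 96$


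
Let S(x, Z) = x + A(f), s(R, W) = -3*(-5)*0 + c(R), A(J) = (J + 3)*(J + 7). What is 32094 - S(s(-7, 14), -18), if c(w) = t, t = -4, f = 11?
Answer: 31846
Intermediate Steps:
c(w) = -4
A(J) = (3 + J)*(7 + J)
s(R, W) = -4 (s(R, W) = -3*(-5)*0 - 4 = 15*0 - 4 = 0 - 4 = -4)
S(x, Z) = 252 + x (S(x, Z) = x + (21 + 11² + 10*11) = x + (21 + 121 + 110) = x + 252 = 252 + x)
32094 - S(s(-7, 14), -18) = 32094 - (252 - 4) = 32094 - 1*248 = 32094 - 248 = 31846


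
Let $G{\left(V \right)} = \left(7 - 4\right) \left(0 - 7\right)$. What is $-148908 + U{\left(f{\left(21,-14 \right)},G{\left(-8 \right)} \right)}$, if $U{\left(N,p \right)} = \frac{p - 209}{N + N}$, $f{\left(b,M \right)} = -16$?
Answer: $- \frac{2382413}{16} \approx -1.489 \cdot 10^{5}$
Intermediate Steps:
$G{\left(V \right)} = -21$ ($G{\left(V \right)} = 3 \left(-7\right) = -21$)
$U{\left(N,p \right)} = \frac{-209 + p}{2 N}$
$-148908 + U{\left(f{\left(21,-14 \right)},G{\left(-8 \right)} \right)} = -148908 + \frac{-209 - 21}{2 \left(-16\right)} = -148908 + \frac{1}{2} \left(- \frac{1}{16}\right) \left(-230\right) = -148908 + \frac{115}{16} = - \frac{2382413}{16}$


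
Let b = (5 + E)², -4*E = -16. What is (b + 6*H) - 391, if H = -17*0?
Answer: -310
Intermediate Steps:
E = 4 (E = -¼*(-16) = 4)
H = 0
b = 81 (b = (5 + 4)² = 9² = 81)
(b + 6*H) - 391 = (81 + 6*0) - 391 = (81 + 0) - 391 = 81 - 391 = -310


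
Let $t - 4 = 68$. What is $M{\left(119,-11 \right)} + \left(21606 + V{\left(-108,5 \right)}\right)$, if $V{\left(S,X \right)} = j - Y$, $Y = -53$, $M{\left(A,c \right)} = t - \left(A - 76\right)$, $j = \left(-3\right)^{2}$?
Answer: $21697$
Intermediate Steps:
$t = 72$ ($t = 4 + 68 = 72$)
$j = 9$
$M{\left(A,c \right)} = 148 - A$ ($M{\left(A,c \right)} = 72 - \left(A - 76\right) = 72 - \left(-76 + A\right) = 148 - A$)
$V{\left(S,X \right)} = 62$ ($V{\left(S,X \right)} = 9 - -53 = 9 + 53 = 62$)
$M{\left(119,-11 \right)} + \left(21606 + V{\left(-108,5 \right)}\right) = \left(148 - 119\right) + \left(21606 + 62\right) = \left(148 - 119\right) + 21668 = 29 + 21668 = 21697$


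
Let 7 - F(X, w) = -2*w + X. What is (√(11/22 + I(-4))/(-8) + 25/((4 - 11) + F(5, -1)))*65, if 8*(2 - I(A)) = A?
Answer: -1625/7 - 65*√3/8 ≈ -246.22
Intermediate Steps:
I(A) = 2 - A/8
F(X, w) = 7 - X + 2*w (F(X, w) = 7 - (-2*w + X) = 7 - (X - 2*w) = 7 + (-X + 2*w) = 7 - X + 2*w)
(√(11/22 + I(-4))/(-8) + 25/((4 - 11) + F(5, -1)))*65 = (√(11/22 + (2 - ⅛*(-4)))/(-8) + 25/((4 - 11) + (7 - 1*5 + 2*(-1))))*65 = (√(11*(1/22) + (2 + ½))*(-⅛) + 25/(-7 + (7 - 5 - 2)))*65 = (√(½ + 5/2)*(-⅛) + 25/(-7 + 0))*65 = (√3*(-⅛) + 25/(-7))*65 = (-√3/8 + 25*(-⅐))*65 = (-√3/8 - 25/7)*65 = (-25/7 - √3/8)*65 = -1625/7 - 65*√3/8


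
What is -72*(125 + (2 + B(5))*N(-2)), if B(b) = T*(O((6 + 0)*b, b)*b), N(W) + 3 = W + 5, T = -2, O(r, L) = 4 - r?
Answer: -9000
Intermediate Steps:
N(W) = 2 + W (N(W) = -3 + (W + 5) = -3 + (5 + W) = 2 + W)
B(b) = -2*b*(4 - 6*b) (B(b) = -2*(4 - (6 + 0)*b)*b = -2*(4 - 6*b)*b = -2*b*(4 - 6*b))
-72*(125 + (2 + B(5))*N(-2)) = -72*(125 + (2 + 4*5*(-2 + 3*5))*(2 - 2)) = -72*(125 + (2 + 4*5*(-2 + 15))*0) = -72*(125 + (2 + 4*5*13)*0) = -72*(125 + (2 + 260)*0) = -72*(125 + 262*0) = -72*(125 + 0) = -72*125 = -9000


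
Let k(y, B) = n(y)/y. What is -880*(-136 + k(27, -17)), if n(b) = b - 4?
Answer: 3211120/27 ≈ 1.1893e+5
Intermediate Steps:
n(b) = -4 + b
k(y, B) = (-4 + y)/y
-880*(-136 + k(27, -17)) = -880*(-136 + (-4 + 27)/27) = -880*(-136 + (1/27)*23) = -880*(-136 + 23/27) = -880*(-3649/27) = 3211120/27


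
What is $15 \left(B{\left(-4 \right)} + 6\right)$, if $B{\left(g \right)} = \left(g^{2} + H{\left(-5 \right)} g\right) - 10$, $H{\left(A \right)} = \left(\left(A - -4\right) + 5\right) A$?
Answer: $1380$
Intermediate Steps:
$H{\left(A \right)} = A \left(9 + A\right)$ ($H{\left(A \right)} = \left(\left(A + 4\right) + 5\right) A = \left(\left(4 + A\right) + 5\right) A = \left(9 + A\right) A = A \left(9 + A\right)$)
$B{\left(g \right)} = -10 + g^{2} - 20 g$ ($B{\left(g \right)} = \left(g^{2} + - 5 \left(9 - 5\right) g\right) - 10 = \left(g^{2} + \left(-5\right) 4 g\right) - 10 = \left(g^{2} - 20 g\right) - 10 = -10 + g^{2} - 20 g$)
$15 \left(B{\left(-4 \right)} + 6\right) = 15 \left(\left(-10 + \left(-4\right)^{2} - -80\right) + 6\right) = 15 \left(\left(-10 + 16 + 80\right) + 6\right) = 15 \left(86 + 6\right) = 15 \cdot 92 = 1380$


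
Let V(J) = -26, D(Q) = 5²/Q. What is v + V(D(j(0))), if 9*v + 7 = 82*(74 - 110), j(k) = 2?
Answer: -3193/9 ≈ -354.78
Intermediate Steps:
D(Q) = 25/Q
v = -2959/9 (v = -7/9 + (82*(74 - 110))/9 = -7/9 + (82*(-36))/9 = -7/9 + (⅑)*(-2952) = -7/9 - 328 = -2959/9 ≈ -328.78)
v + V(D(j(0))) = -2959/9 - 26 = -3193/9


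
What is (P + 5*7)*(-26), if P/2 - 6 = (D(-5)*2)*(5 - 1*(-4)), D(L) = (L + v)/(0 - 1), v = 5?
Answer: -1222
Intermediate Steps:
D(L) = -5 - L (D(L) = (L + 5)/(0 - 1) = (5 + L)/(-1) = (5 + L)*(-1) = -5 - L)
P = 12 (P = 12 + 2*(((-5 - 1*(-5))*2)*(5 - 1*(-4))) = 12 + 2*(((-5 + 5)*2)*(5 + 4)) = 12 + 2*((0*2)*9) = 12 + 2*(0*9) = 12 + 2*0 = 12 + 0 = 12)
(P + 5*7)*(-26) = (12 + 5*7)*(-26) = (12 + 35)*(-26) = 47*(-26) = -1222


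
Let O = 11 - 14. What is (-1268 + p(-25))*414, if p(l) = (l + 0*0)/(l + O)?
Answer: -7344153/14 ≈ -5.2458e+5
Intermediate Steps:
O = -3
p(l) = l/(-3 + l) (p(l) = (l + 0*0)/(l - 3) = (l + 0)/(-3 + l) = l/(-3 + l))
(-1268 + p(-25))*414 = (-1268 - 25/(-3 - 25))*414 = (-1268 - 25/(-28))*414 = (-1268 - 25*(-1/28))*414 = (-1268 + 25/28)*414 = -35479/28*414 = -7344153/14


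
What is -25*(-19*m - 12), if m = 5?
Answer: 2675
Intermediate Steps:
-25*(-19*m - 12) = -25*(-19*5 - 12) = -25*(-95 - 12) = -25*(-107) = 2675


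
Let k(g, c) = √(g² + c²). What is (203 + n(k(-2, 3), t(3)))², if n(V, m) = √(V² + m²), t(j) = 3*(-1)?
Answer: (203 + √22)² ≈ 43135.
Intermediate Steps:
t(j) = -3
k(g, c) = √(c² + g²)
(203 + n(k(-2, 3), t(3)))² = (203 + √((√(3² + (-2)²))² + (-3)²))² = (203 + √((√(9 + 4))² + 9))² = (203 + √((√13)² + 9))² = (203 + √(13 + 9))² = (203 + √22)²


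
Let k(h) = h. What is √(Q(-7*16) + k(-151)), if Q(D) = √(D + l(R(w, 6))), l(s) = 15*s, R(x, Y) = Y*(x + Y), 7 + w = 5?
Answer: √(-151 + 2*√62) ≈ 11.63*I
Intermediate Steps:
w = -2 (w = -7 + 5 = -2)
R(x, Y) = Y*(Y + x)
Q(D) = √(360 + D) (Q(D) = √(D + 15*(6*(6 - 2))) = √(D + 15*(6*4)) = √(D + 15*24) = √(D + 360) = √(360 + D))
√(Q(-7*16) + k(-151)) = √(√(360 - 7*16) - 151) = √(√(360 - 112) - 151) = √(√248 - 151) = √(2*√62 - 151) = √(-151 + 2*√62)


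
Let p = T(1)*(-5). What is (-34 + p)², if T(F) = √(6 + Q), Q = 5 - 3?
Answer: 1356 + 680*√2 ≈ 2317.7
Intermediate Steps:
Q = 2
T(F) = 2*√2 (T(F) = √(6 + 2) = √8 = 2*√2)
p = -10*√2 (p = (2*√2)*(-5) = -10*√2 ≈ -14.142)
(-34 + p)² = (-34 - 10*√2)²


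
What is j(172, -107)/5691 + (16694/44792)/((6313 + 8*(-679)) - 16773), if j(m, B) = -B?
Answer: 38035641047/2025524967312 ≈ 0.018778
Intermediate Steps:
j(172, -107)/5691 + (16694/44792)/((6313 + 8*(-679)) - 16773) = -1*(-107)/5691 + (16694/44792)/((6313 + 8*(-679)) - 16773) = 107*(1/5691) + (16694*(1/44792))/((6313 - 5432) - 16773) = 107/5691 + 8347/(22396*(881 - 16773)) = 107/5691 + (8347/22396)/(-15892) = 107/5691 + (8347/22396)*(-1/15892) = 107/5691 - 8347/355917232 = 38035641047/2025524967312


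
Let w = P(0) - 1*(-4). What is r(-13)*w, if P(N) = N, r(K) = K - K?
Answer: 0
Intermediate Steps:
r(K) = 0
w = 4 (w = 0 - 1*(-4) = 0 + 4 = 4)
r(-13)*w = 0*4 = 0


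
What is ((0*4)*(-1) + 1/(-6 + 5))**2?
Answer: 1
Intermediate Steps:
((0*4)*(-1) + 1/(-6 + 5))**2 = (0*(-1) + 1/(-1))**2 = (0 - 1)**2 = (-1)**2 = 1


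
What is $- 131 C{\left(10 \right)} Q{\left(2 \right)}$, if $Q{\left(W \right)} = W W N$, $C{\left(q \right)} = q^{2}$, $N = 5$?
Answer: $-262000$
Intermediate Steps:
$Q{\left(W \right)} = 5 W^{2}$ ($Q{\left(W \right)} = W W 5 = W^{2} \cdot 5 = 5 W^{2}$)
$- 131 C{\left(10 \right)} Q{\left(2 \right)} = - 131 \cdot 10^{2} \cdot 5 \cdot 2^{2} = \left(-131\right) 100 \cdot 5 \cdot 4 = \left(-13100\right) 20 = -262000$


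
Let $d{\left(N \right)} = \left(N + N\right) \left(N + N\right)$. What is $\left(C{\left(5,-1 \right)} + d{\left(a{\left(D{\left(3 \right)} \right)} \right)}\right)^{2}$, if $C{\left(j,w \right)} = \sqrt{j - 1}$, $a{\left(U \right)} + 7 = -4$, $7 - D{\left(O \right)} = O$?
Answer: $236196$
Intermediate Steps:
$D{\left(O \right)} = 7 - O$
$a{\left(U \right)} = -11$ ($a{\left(U \right)} = -7 - 4 = -11$)
$C{\left(j,w \right)} = \sqrt{-1 + j}$
$d{\left(N \right)} = 4 N^{2}$ ($d{\left(N \right)} = 2 N 2 N = 4 N^{2}$)
$\left(C{\left(5,-1 \right)} + d{\left(a{\left(D{\left(3 \right)} \right)} \right)}\right)^{2} = \left(\sqrt{-1 + 5} + 4 \left(-11\right)^{2}\right)^{2} = \left(\sqrt{4} + 4 \cdot 121\right)^{2} = \left(2 + 484\right)^{2} = 486^{2} = 236196$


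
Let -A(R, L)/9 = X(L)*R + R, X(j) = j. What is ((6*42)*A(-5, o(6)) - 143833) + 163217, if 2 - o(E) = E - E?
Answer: 53404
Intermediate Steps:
o(E) = 2 (o(E) = 2 - (E - E) = 2 - 1*0 = 2 + 0 = 2)
A(R, L) = -9*R - 9*L*R (A(R, L) = -9*(L*R + R) = -9*(R + L*R) = -9*R - 9*L*R)
((6*42)*A(-5, o(6)) - 143833) + 163217 = ((6*42)*(-9*(-5)*(1 + 2)) - 143833) + 163217 = (252*(-9*(-5)*3) - 143833) + 163217 = (252*135 - 143833) + 163217 = (34020 - 143833) + 163217 = -109813 + 163217 = 53404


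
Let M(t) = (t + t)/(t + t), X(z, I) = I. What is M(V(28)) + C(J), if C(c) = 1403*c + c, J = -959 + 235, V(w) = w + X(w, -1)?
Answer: -1016495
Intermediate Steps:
V(w) = -1 + w (V(w) = w - 1 = -1 + w)
M(t) = 1 (M(t) = (2*t)/((2*t)) = (2*t)*(1/(2*t)) = 1)
J = -724
C(c) = 1404*c
M(V(28)) + C(J) = 1 + 1404*(-724) = 1 - 1016496 = -1016495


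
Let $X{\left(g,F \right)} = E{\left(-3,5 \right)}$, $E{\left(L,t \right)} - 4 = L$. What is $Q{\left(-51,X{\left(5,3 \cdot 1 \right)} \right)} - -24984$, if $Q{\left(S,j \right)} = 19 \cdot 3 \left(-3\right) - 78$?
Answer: $24735$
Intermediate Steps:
$E{\left(L,t \right)} = 4 + L$
$X{\left(g,F \right)} = 1$ ($X{\left(g,F \right)} = 4 - 3 = 1$)
$Q{\left(S,j \right)} = -249$ ($Q{\left(S,j \right)} = 19 \left(-9\right) - 78 = -171 - 78 = -249$)
$Q{\left(-51,X{\left(5,3 \cdot 1 \right)} \right)} - -24984 = -249 - -24984 = -249 + 24984 = 24735$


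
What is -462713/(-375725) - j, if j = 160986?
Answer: -60486002137/375725 ≈ -1.6098e+5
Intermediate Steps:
-462713/(-375725) - j = -462713/(-375725) - 1*160986 = -462713*(-1/375725) - 160986 = 462713/375725 - 160986 = -60486002137/375725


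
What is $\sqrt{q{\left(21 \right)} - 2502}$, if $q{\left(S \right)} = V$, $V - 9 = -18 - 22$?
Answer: $i \sqrt{2533} \approx 50.329 i$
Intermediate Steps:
$V = -31$ ($V = 9 - 40 = -31$)
$q{\left(S \right)} = -31$
$\sqrt{q{\left(21 \right)} - 2502} = \sqrt{-31 - 2502} = \sqrt{-2533} = i \sqrt{2533}$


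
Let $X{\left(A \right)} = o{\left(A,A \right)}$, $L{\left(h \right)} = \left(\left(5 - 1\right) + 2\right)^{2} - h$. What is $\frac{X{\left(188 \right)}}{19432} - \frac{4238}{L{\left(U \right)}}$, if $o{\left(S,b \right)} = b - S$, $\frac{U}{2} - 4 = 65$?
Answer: $\frac{2119}{51} \approx 41.549$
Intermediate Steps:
$U = 138$ ($U = 8 + 2 \cdot 65 = 8 + 130 = 138$)
$L{\left(h \right)} = 36 - h$ ($L{\left(h \right)} = \left(4 + 2\right)^{2} - h = 6^{2} - h = 36 - h$)
$X{\left(A \right)} = 0$ ($X{\left(A \right)} = A - A = 0$)
$\frac{X{\left(188 \right)}}{19432} - \frac{4238}{L{\left(U \right)}} = \frac{0}{19432} - \frac{4238}{36 - 138} = 0 \cdot \frac{1}{19432} - \frac{4238}{36 - 138} = 0 - \frac{4238}{-102} = 0 - - \frac{2119}{51} = 0 + \frac{2119}{51} = \frac{2119}{51}$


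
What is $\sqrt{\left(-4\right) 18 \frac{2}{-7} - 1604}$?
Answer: $\frac{2 i \sqrt{19397}}{7} \approx 39.792 i$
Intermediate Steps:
$\sqrt{\left(-4\right) 18 \frac{2}{-7} - 1604} = \sqrt{- 72 \cdot 2 \left(- \frac{1}{7}\right) - 1604} = \sqrt{\left(-72\right) \left(- \frac{2}{7}\right) - 1604} = \sqrt{\frac{144}{7} - 1604} = \sqrt{- \frac{11084}{7}} = \frac{2 i \sqrt{19397}}{7}$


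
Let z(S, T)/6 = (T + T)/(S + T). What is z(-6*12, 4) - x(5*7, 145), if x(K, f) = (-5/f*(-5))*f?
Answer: -437/17 ≈ -25.706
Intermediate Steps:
z(S, T) = 12*T/(S + T) (z(S, T) = 6*((T + T)/(S + T)) = 6*((2*T)/(S + T)) = 6*(2*T/(S + T)) = 12*T/(S + T))
x(K, f) = 25 (x(K, f) = (25/f)*f = 25)
z(-6*12, 4) - x(5*7, 145) = 12*4/(-6*12 + 4) - 1*25 = 12*4/(-72 + 4) - 25 = 12*4/(-68) - 25 = 12*4*(-1/68) - 25 = -12/17 - 25 = -437/17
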